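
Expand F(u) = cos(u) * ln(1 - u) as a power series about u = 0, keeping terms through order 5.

-3*u^5/40 + u^3/6 - u^2/2 - u

Multiply the two series term by term and collect like powers.
[u^0] = 0;  [u^1] = -1;  [u^2] = -1/2;  [u^3] = 1/6;  [u^4] = 0;  [u^5] = -3/40.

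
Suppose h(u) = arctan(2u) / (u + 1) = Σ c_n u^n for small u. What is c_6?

Use 1/(1 - r) = Σ r^k on the denominator, then take the Cauchy product.
h(0) = 0
h′(0) = 2
h′′(0) = -4
h′′′(0) = -4
h^(4)(0) = 16
h^(5)(0) = 688
h^(6)(0) = -4128
So c_6 = h^(6)(0)/6! = -86/15.

-86/15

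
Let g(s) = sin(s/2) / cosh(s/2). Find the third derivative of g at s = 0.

-1/2

Divide the numerator series by the denominator series (power-series long division).
The coefficient of s^3 in the expansion is -1/12, so g′′′(0) = 3! * (-1/12) = -1/2.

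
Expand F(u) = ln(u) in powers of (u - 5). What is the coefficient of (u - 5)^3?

F(5) = ln(5)
F′(5) = 1/5
F′′(5) = -1/25
F′′′(5) = 2/125

1/375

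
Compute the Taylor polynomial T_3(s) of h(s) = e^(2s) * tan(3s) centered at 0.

15*s^3 + 6*s^2 + 3*s

Expand each factor separately, then convolve coefficients.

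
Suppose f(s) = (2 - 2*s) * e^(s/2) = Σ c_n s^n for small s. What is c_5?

Distribute the polynomial across the series and collect like powers.
f(0) = 2
f′(0) = -1
f′′(0) = -3/2
f′′′(0) = -5/4
f^(4)(0) = -7/8
f^(5)(0) = -9/16
So c_5 = f^(5)(0)/5! = -3/640.

-3/640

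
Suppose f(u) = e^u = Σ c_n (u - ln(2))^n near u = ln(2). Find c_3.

f(ln(2)) = 2
f′(ln(2)) = 2
f′′(ln(2)) = 2
f′′′(ln(2)) = 2

1/3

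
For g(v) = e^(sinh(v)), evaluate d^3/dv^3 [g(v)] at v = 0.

2

Plug the Maclaurin series of the inner function into that of the outer and collect terms.
From the series, [v^3] g = 1/3; multiply by 3! = 6 to get 2.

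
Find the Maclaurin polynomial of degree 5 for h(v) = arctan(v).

Apply the Taylor formula c_k = f^(k)(a)/k!.

v^5/5 - v^3/3 + v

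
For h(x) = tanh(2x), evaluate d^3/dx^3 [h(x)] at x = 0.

The coefficient of x^3 in the expansion is -8/3, so h′′′(0) = 3! * (-8/3) = -16.

-16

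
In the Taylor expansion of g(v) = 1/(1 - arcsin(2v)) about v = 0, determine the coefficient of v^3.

28/3

Substitute the inner expansion into the outer series and collect powers.
[v^0] = 1;  [v^1] = 2;  [v^2] = 4;  [v^3] = 28/3.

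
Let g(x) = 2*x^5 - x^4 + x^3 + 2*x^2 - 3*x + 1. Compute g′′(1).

38

From the series, [(x - 1)^2] g = 19; multiply by 2! = 2 to get 38.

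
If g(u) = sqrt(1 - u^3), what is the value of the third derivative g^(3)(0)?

From the series, [u^3] g = -1/2; multiply by 3! = 6 to get -3.

-3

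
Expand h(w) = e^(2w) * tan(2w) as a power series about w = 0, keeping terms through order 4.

8*w^4 + 20*w^3/3 + 4*w^2 + 2*w

Expand each factor separately, then convolve coefficients.
[w^0] = 0;  [w^1] = 2;  [w^2] = 4;  [w^3] = 20/3;  [w^4] = 8.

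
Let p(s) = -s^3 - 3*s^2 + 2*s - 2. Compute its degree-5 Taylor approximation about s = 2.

p(2) = -18
p′(2) = -22
p′′(2) = -18
p′′′(2) = -6
p^(4)(2) = 0
p^(5)(2) = 0
Dividing each by k! gives the coefficients c_0, ..., c_5.

-(s - 2)^3 - 9*(s - 2)^2 - 22*(s - 2) - 18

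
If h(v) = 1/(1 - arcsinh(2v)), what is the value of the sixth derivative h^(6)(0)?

Let u equal the inner series; expand the outer function in u and truncate.
The coefficient of v^6 in the expansion is 1472/45, so h^(6)(0) = 6! * (1472/45) = 23552.

23552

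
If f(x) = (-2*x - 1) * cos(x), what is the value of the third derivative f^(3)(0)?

6

Multiply each power in the prefactor through the base expansion.
The coefficient of x^3 in the expansion is 1, so f′′′(0) = 3! * (1) = 6.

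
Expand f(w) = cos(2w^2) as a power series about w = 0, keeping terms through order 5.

1 - 2*w^4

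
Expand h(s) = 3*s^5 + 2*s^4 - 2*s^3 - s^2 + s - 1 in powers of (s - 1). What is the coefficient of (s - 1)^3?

36

Differentiate repeatedly and evaluate at the center.
h(1) = 2
h′(1) = 16
h′′(1) = 70
h′′′(1) = 216
So c_3 = h′′′(1)/3! = 36.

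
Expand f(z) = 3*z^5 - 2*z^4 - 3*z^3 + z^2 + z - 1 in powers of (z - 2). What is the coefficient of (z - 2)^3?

101

f(2) = 45
f′(2) = 145
f′′(2) = 350
f′′′(2) = 606
Then c_k = f^(k)(2)/k! gives each Taylor coefficient.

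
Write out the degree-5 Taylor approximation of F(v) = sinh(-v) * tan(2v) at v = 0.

-3*v^4 - 2*v^2

Write out both Maclaurin series and multiply, keeping only the needed powers.
F(0) = 0
F′(0) = 0
F′′(0) = -4
F′′′(0) = 0
F^(4)(0) = -72
F^(5)(0) = 0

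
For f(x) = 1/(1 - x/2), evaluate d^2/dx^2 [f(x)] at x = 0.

Compute the successive derivatives at the expansion point and divide by k!.
The coefficient of x^2 in the expansion is 1/4, so f′′(0) = 2! * (1/4) = 1/2.

1/2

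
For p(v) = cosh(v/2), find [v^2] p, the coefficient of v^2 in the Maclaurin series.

1/8

[v^0] = 1;  [v^1] = 0;  [v^2] = 1/8.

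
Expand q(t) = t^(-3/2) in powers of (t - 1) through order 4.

315*(t - 1)^4/128 - 35*(t - 1)^3/16 + 15*(t - 1)^2/8 - 3*(t - 1)/2 + 1

[(t - 1)^0] = 1;  [(t - 1)^1] = -3/2;  [(t - 1)^2] = 15/8;  [(t - 1)^3] = -35/16;  [(t - 1)^4] = 315/128.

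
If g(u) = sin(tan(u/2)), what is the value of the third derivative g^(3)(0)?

1/8

Compose series: expand the inner function first, then feed it into the outer expansion.
From the series, [u^3] g = 1/48; multiply by 3! = 6 to get 1/8.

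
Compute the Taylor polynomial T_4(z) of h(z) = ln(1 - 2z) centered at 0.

-4*z^4 - 8*z^3/3 - 2*z^2 - 2*z

Compute the successive derivatives at the expansion point and divide by k!.
h(0) = 0
h′(0) = -2
h′′(0) = -4
h′′′(0) = -16
h^(4)(0) = -96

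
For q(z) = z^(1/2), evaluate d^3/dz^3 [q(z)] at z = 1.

3/8

Differentiate repeatedly and evaluate at the center.
The coefficient of (z - 1)^3 in the expansion is 1/16, so q′′′(1) = 3! * (1/16) = 3/8.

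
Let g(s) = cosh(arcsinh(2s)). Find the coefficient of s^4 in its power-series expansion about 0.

-2

Plug the Maclaurin series of the inner function into that of the outer and collect terms.
g(0) = 1
g′(0) = 0
g′′(0) = 4
g′′′(0) = 0
g^(4)(0) = -48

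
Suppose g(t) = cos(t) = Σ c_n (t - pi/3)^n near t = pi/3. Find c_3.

[(t - pi/3)^0] = 1/2;  [(t - pi/3)^1] = -sqrt(3)/2;  [(t - pi/3)^2] = -1/4;  [(t - pi/3)^3] = sqrt(3)/12.
So c_3 = g′′′(pi/3)/3! = sqrt(3)/12.

sqrt(3)/12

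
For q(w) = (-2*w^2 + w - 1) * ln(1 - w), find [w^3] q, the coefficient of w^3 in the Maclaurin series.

11/6

Multiply each power in the prefactor through the base expansion.
q(0) = 0
q′(0) = 1
q′′(0) = -1
q′′′(0) = 11
So c_3 = q′′′(0)/3! = 11/6.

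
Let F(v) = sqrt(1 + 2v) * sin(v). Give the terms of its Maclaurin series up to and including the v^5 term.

Multiply the two series term by term and collect like powers.
[v^0] = 0;  [v^1] = 1;  [v^2] = 1;  [v^3] = -2/3;  [v^4] = 1/3;  [v^5] = -8/15.

-8*v^5/15 + v^4/3 - 2*v^3/3 + v^2 + v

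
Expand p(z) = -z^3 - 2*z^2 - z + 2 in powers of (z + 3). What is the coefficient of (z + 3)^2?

7

p(-3) = 14
p′(-3) = -16
p′′(-3) = 14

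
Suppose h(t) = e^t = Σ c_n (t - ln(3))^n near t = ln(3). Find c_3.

h(ln(3)) = 3
h′(ln(3)) = 3
h′′(ln(3)) = 3
h′′′(ln(3)) = 3
So c_3 = h′′′(ln(3))/3! = 1/2.

1/2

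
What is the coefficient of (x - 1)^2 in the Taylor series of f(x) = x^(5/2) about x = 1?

15/8

Differentiate repeatedly and evaluate at the center.
[(x - 1)^0] = 1;  [(x - 1)^1] = 5/2;  [(x - 1)^2] = 15/8.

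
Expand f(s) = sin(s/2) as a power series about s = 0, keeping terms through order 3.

-s^3/48 + s/2

Apply the Taylor formula c_k = f^(k)(a)/k!.
f(0) = 0
f′(0) = 1/2
f′′(0) = 0
f′′′(0) = -1/8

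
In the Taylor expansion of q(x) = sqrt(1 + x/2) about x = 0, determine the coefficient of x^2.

Apply the Taylor formula c_k = f^(k)(a)/k!.
[x^0] = 1;  [x^1] = 1/4;  [x^2] = -1/32.

-1/32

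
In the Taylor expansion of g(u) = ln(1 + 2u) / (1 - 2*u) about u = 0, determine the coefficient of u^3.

Expand 1/(denominator) as a geometric series and multiply by the numerator's series.
g(0) = 0
g′(0) = 2
g′′(0) = 4
g′′′(0) = 40

20/3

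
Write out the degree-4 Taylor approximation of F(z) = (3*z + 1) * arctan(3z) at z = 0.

Multiply each power in the prefactor through the base expansion.
F(0) = 0
F′(0) = 3
F′′(0) = 18
F′′′(0) = -54
F^(4)(0) = -648

-27*z^4 - 9*z^3 + 9*z^2 + 3*z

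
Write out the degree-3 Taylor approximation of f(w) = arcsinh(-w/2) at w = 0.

w^3/48 - w/2

f(0) = 0
f′(0) = -1/2
f′′(0) = 0
f′′′(0) = 1/8
Then c_k = f^(k)(0)/k! gives each Taylor coefficient.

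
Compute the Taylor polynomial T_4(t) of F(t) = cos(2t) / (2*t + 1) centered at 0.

26*t^4/3 - 4*t^3 + 2*t^2 - 2*t + 1

Use 1/(1 - r) = Σ r^k on the denominator, then take the Cauchy product.
F(0) = 1
F′(0) = -2
F′′(0) = 4
F′′′(0) = -24
F^(4)(0) = 208
Dividing each by k! gives the coefficients c_0, ..., c_4.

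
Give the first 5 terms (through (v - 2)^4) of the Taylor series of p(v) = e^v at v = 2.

(v - 2)^4*e^(2)/24 + (v - 2)^3*e^(2)/6 + (v - 2)^2*e^(2)/2 + (v - 2)*e^(2) + e^(2)

Apply the Taylor formula c_k = f^(k)(a)/k!.
p(2) = e^(2)
p′(2) = e^(2)
p′′(2) = e^(2)
p′′′(2) = e^(2)
p^(4)(2) = e^(2)
Then c_k = p^(k)(2)/k! gives each Taylor coefficient.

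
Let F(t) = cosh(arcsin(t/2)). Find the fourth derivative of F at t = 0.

5/16

Compose series: expand the inner function first, then feed it into the outer expansion.
From the series, [t^4] F = 5/384; multiply by 4! = 24 to get 5/16.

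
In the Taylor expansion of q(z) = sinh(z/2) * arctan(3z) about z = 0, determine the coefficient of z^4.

-71/16

Multiply the two series term by term and collect like powers.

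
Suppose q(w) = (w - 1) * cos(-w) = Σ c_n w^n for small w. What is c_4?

-1/24

Shift and add copies of the series according to the polynomial's terms.
q(0) = -1
q′(0) = 1
q′′(0) = 1
q′′′(0) = -3
q^(4)(0) = -1
Dividing each by k! gives the coefficients c_0, ..., c_4.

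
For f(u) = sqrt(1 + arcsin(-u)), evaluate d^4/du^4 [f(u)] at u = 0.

-31/16

Compose series: expand the inner function first, then feed it into the outer expansion.
The coefficient of u^4 in the expansion is -31/384, so f^(4)(0) = 4! * (-31/384) = -31/16.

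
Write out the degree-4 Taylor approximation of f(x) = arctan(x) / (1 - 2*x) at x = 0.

Use 1/(1 - r) = Σ r^k on the denominator, then take the Cauchy product.
[x^0] = 0;  [x^1] = 1;  [x^2] = 2;  [x^3] = 11/3;  [x^4] = 22/3.

22*x^4/3 + 11*x^3/3 + 2*x^2 + x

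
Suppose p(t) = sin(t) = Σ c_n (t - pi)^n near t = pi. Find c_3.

p(pi) = 0
p′(pi) = -1
p′′(pi) = 0
p′′′(pi) = 1
So c_3 = p′′′(pi)/3! = 1/6.

1/6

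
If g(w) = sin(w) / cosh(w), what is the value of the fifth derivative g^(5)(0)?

36

Divide the numerator series by the denominator series (power-series long division).
The coefficient of w^5 in the expansion is 3/10, so g^(5)(0) = 5! * (3/10) = 36.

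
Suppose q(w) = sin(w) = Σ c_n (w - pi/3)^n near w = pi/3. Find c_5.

1/240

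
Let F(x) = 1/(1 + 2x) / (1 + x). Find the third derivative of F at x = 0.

-90

Multiply the two series term by term and collect like powers.
The coefficient of x^3 in the expansion is -15, so F′′′(0) = 3! * (-15) = -90.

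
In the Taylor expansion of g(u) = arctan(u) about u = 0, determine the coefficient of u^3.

Use the known series and substitute for the argument.
g(0) = 0
g′(0) = 1
g′′(0) = 0
g′′′(0) = -2

-1/3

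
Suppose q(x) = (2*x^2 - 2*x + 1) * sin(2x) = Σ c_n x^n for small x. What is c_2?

Multiply each power in the prefactor through the base expansion.
q(0) = 0
q′(0) = 2
q′′(0) = -8

-4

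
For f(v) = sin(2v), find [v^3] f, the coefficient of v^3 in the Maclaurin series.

-4/3

[v^0] = 0;  [v^1] = 2;  [v^2] = 0;  [v^3] = -4/3.
So c_3 = f′′′(0)/3! = -4/3.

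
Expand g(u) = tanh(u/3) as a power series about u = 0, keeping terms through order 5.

2*u^5/3645 - u^3/81 + u/3

Use the known series and substitute for the argument.
[u^0] = 0;  [u^1] = 1/3;  [u^2] = 0;  [u^3] = -1/81;  [u^4] = 0;  [u^5] = 2/3645.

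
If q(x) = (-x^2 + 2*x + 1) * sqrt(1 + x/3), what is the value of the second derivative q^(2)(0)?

-49/36

Multiply each power in the prefactor through the base expansion.
From the series, [x^2] q = -49/72; multiply by 2! = 2 to get -49/36.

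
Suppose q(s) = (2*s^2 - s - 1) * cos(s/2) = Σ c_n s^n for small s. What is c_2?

Multiply each power in the prefactor through the base expansion.
So c_2 = q′′(0)/2! = 17/8.

17/8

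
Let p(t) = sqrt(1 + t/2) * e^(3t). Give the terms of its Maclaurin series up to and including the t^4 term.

Expand each factor separately, then convolve coefficients.
[t^0] = 1;  [t^1] = 13/4;  [t^2] = 167/32;  [t^3] = 709/128;  [t^4] = 8971/2048.

8971*t^4/2048 + 709*t^3/128 + 167*t^2/32 + 13*t/4 + 1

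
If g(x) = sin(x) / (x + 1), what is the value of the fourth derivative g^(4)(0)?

Expand 1/(denominator) as a geometric series and multiply by the numerator's series.
The coefficient of x^4 in the expansion is -5/6, so g^(4)(0) = 4! * (-5/6) = -20.

-20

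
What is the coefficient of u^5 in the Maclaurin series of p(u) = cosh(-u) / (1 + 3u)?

-2053/8

Take the Cauchy product of the two expansions.
[u^0] = 1;  [u^1] = -3;  [u^2] = 19/2;  [u^3] = -57/2;  [u^4] = 2053/24;  [u^5] = -2053/8.
So c_5 = p^(5)(0)/5! = -2053/8.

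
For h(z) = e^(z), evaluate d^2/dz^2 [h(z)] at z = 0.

1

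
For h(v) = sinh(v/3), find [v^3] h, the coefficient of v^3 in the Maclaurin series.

1/162

h(0) = 0
h′(0) = 1/3
h′′(0) = 0
h′′′(0) = 1/27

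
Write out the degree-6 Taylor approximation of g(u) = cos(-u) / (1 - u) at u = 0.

Take the Cauchy product of the two expansions.
[u^0] = 1;  [u^1] = 1;  [u^2] = 1/2;  [u^3] = 1/2;  [u^4] = 13/24;  [u^5] = 13/24;  [u^6] = 389/720.

389*u^6/720 + 13*u^5/24 + 13*u^4/24 + u^3/2 + u^2/2 + u + 1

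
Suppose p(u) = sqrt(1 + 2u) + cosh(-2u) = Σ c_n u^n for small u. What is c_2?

3/2

Combine the two series term by term.
[u^0] = 2;  [u^1] = 1;  [u^2] = 3/2.
So c_2 = p′′(0)/2! = 3/2.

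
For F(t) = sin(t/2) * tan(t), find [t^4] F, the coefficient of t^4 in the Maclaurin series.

Multiply the two series term by term and collect like powers.
F(0) = 0
F′(0) = 0
F′′(0) = 1
F′′′(0) = 0
F^(4)(0) = 7/2
So c_4 = F^(4)(0)/4! = 7/48.

7/48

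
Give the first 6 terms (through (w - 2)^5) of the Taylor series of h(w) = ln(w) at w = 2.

(w - 2)^5/160 - (w - 2)^4/64 + (w - 2)^3/24 - (w - 2)^2/8 + (w - 2)/2 + ln(2)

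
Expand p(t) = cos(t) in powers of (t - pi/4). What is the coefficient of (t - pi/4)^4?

sqrt(2)/48

Differentiate repeatedly and evaluate at the center.
p(pi/4) = sqrt(2)/2
p′(pi/4) = -sqrt(2)/2
p′′(pi/4) = -sqrt(2)/2
p′′′(pi/4) = sqrt(2)/2
p^(4)(pi/4) = sqrt(2)/2
So c_4 = p^(4)(pi/4)/4! = sqrt(2)/48.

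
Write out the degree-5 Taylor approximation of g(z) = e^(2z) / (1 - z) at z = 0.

Multiply the numerator's expansion by the denominator's geometric series.
g(0) = 1
g′(0) = 3
g′′(0) = 10
g′′′(0) = 38
g^(4)(0) = 168
g^(5)(0) = 872

109*z^5/15 + 7*z^4 + 19*z^3/3 + 5*z^2 + 3*z + 1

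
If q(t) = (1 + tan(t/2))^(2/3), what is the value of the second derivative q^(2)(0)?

Substitute the inner expansion into the outer series and collect powers.
The coefficient of t^2 in the expansion is -1/36, so q′′(0) = 2! * (-1/36) = -1/18.

-1/18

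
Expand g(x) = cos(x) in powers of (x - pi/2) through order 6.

-(x - pi/2)^5/120 + (x - pi/2)^3/6 - (x - pi/2)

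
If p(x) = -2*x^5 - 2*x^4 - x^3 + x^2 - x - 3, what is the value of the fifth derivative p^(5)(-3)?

-240

Apply the Taylor formula c_k = f^(k)(a)/k!.
The coefficient of (x + 3)^5 in the expansion is -2, so p^(5)(-3) = 5! * (-2) = -240.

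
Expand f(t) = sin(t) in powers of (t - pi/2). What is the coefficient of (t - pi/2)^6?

-1/720

c_6 = f^(6)(pi/2)/6! = -1/720.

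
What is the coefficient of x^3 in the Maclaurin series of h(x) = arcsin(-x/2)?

h(0) = 0
h′(0) = -1/2
h′′(0) = 0
h′′′(0) = -1/8
So c_3 = h′′′(0)/3! = -1/48.

-1/48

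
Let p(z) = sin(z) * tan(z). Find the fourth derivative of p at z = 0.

Take the Cauchy product of the two expansions.
The coefficient of z^4 in the expansion is 1/6, so p^(4)(0) = 4! * (1/6) = 4.

4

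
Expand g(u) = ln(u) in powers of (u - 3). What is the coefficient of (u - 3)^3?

Differentiate repeatedly and evaluate at the center.

1/81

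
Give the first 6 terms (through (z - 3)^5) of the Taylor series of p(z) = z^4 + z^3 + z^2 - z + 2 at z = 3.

p(3) = 116
p′(3) = 140
p′′(3) = 128
p′′′(3) = 78
p^(4)(3) = 24
p^(5)(3) = 0
Dividing each by k! gives the coefficients c_0, ..., c_5.

(z - 3)^4 + 13*(z - 3)^3 + 64*(z - 3)^2 + 140*(z - 3) + 116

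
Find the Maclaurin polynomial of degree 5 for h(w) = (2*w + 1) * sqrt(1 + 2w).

Shift and add copies of the series according to the polynomial's terms.
h(0) = 1
h′(0) = 3
h′′(0) = 3
h′′′(0) = -3
h^(4)(0) = 9
h^(5)(0) = -45

-3*w^5/8 + 3*w^4/8 - w^3/2 + 3*w^2/2 + 3*w + 1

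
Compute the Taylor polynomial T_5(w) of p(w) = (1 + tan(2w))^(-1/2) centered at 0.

Let u equal the inner series; expand the outer function in u and truncate.
[w^0] = 1;  [w^1] = -1;  [w^2] = 3/2;  [w^3] = -23/6;  [w^4] = 67/8;  [w^5] = -2401/120.

-2401*w^5/120 + 67*w^4/8 - 23*w^3/6 + 3*w^2/2 - w + 1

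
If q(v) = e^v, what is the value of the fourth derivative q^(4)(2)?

From the series, [(v - 2)^4] q = e^(2)/24; multiply by 4! = 24 to get e^(2).

e^(2)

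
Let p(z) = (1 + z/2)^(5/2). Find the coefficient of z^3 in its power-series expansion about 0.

5/128

Compute the successive derivatives at the expansion point and divide by k!.
p(0) = 1
p′(0) = 5/4
p′′(0) = 15/16
p′′′(0) = 15/64
So c_3 = p′′′(0)/3! = 5/128.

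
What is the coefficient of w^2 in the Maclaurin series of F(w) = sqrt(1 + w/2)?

Use the known series and substitute for the argument.
F(0) = 1
F′(0) = 1/4
F′′(0) = -1/16

-1/32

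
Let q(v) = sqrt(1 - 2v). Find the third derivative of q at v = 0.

Apply the Taylor formula c_k = f^(k)(a)/k!.
The coefficient of v^3 in the expansion is -1/2, so q′′′(0) = 3! * (-1/2) = -3.

-3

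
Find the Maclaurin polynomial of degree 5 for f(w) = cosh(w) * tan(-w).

-41*w^5/120 - 5*w^3/6 - w

Expand each factor separately, then convolve coefficients.
f(0) = 0
f′(0) = -1
f′′(0) = 0
f′′′(0) = -5
f^(4)(0) = 0
f^(5)(0) = -41
The Taylor polynomial is Σ f^(k)(0)/k! · w^k.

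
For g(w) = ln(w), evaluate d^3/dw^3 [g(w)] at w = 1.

2

Use the known series and substitute for the argument.
The coefficient of (w - 1)^3 in the expansion is 1/3, so g′′′(1) = 3! * (1/3) = 2.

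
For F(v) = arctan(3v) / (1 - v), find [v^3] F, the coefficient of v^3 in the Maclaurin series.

Multiply the two series term by term and collect like powers.

-6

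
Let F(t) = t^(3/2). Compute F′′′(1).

Apply the Taylor formula c_k = f^(k)(a)/k!.
The coefficient of (t - 1)^3 in the expansion is -1/16, so F′′′(1) = 3! * (-1/16) = -3/8.

-3/8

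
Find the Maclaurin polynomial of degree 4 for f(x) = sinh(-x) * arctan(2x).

7*x^4/3 - 2*x^2

Write out both Maclaurin series and multiply, keeping only the needed powers.
f(0) = 0
f′(0) = 0
f′′(0) = -4
f′′′(0) = 0
f^(4)(0) = 56
The Taylor polynomial is Σ f^(k)(0)/k! · x^k.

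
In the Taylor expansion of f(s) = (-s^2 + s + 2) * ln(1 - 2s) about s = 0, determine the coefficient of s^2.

Shift and add copies of the series according to the polynomial's terms.
[s^0] = 0;  [s^1] = -4;  [s^2] = -6.
So c_2 = f′′(0)/2! = -6.

-6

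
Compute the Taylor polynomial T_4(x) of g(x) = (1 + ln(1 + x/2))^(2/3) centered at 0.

-361*x^4/15552 + 31*x^3/648 - x^2/9 + x/3 + 1

Compose series: expand the inner function first, then feed it into the outer expansion.
g(0) = 1
g′(0) = 1/3
g′′(0) = -2/9
g′′′(0) = 31/108
g^(4)(0) = -361/648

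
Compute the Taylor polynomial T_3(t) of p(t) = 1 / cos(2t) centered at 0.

2*t^2 + 1

Write the quotient as an unknown series and match coefficients against numerator = denominator · series.
p(0) = 1
p′(0) = 0
p′′(0) = 4
p′′′(0) = 0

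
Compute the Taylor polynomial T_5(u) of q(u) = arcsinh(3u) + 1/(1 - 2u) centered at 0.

2009*u^5/40 + 16*u^4 + 7*u^3/2 + 4*u^2 + 5*u + 1

Combine the two series term by term.
q(0) = 1
q′(0) = 5
q′′(0) = 8
q′′′(0) = 21
q^(4)(0) = 384
q^(5)(0) = 6027
The Taylor polynomial is Σ q^(k)(0)/k! · u^k.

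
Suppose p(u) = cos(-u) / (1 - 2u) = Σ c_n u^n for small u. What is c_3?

Multiply the two series term by term and collect like powers.
So c_3 = p′′′(0)/3! = 7.

7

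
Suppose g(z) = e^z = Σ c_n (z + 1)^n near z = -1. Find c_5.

e^(-1)/120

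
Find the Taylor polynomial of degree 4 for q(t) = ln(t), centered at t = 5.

q(5) = ln(5)
q′(5) = 1/5
q′′(5) = -1/25
q′′′(5) = 2/125
q^(4)(5) = -6/625

-(t - 5)^4/2500 + (t - 5)^3/375 - (t - 5)^2/50 + (t - 5)/5 + ln(5)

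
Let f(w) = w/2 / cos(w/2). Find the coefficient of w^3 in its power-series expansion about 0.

1/16

Divide the numerator series by the denominator series (power-series long division).
f(0) = 0
f′(0) = 1/2
f′′(0) = 0
f′′′(0) = 3/8
Dividing each by k! gives the coefficients c_0, ..., c_3.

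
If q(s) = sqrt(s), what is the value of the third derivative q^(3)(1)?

The coefficient of (s - 1)^3 in the expansion is 1/16, so q′′′(1) = 3! * (1/16) = 3/8.

3/8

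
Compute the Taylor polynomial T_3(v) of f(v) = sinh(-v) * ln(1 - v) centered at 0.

Take the Cauchy product of the two expansions.
f(0) = 0
f′(0) = 0
f′′(0) = 2
f′′′(0) = 3

v^3/2 + v^2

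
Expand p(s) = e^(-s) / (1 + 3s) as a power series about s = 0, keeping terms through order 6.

Write out both Maclaurin series and multiply, keeping only the needed powers.
[s^0] = 1;  [s^1] = -4;  [s^2] = 25/2;  [s^3] = -113/3;  [s^4] = 2713/24;  [s^5] = -5087/15;  [s^6] = 732529/720.

732529*s^6/720 - 5087*s^5/15 + 2713*s^4/24 - 113*s^3/3 + 25*s^2/2 - 4*s + 1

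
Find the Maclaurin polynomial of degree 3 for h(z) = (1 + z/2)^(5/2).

5*z^3/128 + 15*z^2/32 + 5*z/4 + 1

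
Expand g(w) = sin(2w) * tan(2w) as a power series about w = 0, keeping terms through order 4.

8*w^4/3 + 4*w^2

Expand each factor separately, then convolve coefficients.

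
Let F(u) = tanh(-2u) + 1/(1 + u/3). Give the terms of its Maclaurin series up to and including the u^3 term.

71*u^3/27 + u^2/9 - 7*u/3 + 1

Combine the two series term by term.
F(0) = 1
F′(0) = -7/3
F′′(0) = 2/9
F′′′(0) = 142/9
Dividing each by k! gives the coefficients c_0, ..., c_3.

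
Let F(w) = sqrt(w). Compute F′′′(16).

Compute the successive derivatives at the expansion point and divide by k!.
The coefficient of (w - 16)^3 in the expansion is 1/16384, so F′′′(16) = 3! * (1/16384) = 3/8192.

3/8192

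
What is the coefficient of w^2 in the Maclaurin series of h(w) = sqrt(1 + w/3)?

-1/72

h(0) = 1
h′(0) = 1/6
h′′(0) = -1/36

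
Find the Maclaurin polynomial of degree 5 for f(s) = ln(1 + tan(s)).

Plug the Maclaurin series of the inner function into that of the outer and collect terms.

2*s^5/3 - 7*s^4/12 + 2*s^3/3 - s^2/2 + s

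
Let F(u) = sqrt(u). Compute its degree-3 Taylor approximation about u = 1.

(u - 1)^3/16 - (u - 1)^2/8 + (u - 1)/2 + 1

F(1) = 1
F′(1) = 1/2
F′′(1) = -1/4
F′′′(1) = 3/8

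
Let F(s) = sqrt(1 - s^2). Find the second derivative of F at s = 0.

-1

The coefficient of s^2 in the expansion is -1/2, so F′′(0) = 2! * (-1/2) = -1.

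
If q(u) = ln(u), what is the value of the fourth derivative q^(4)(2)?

The coefficient of (u - 2)^4 in the expansion is -1/64, so q^(4)(2) = 4! * (-1/64) = -3/8.

-3/8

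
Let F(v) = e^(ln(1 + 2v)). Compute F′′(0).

0

Compose series: expand the inner function first, then feed it into the outer expansion.
From the series, [v^2] F = 0; multiply by 2! = 2 to get 0.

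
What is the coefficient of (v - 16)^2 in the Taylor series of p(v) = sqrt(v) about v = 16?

c_2 = p′′(16)/2! = -1/512.

-1/512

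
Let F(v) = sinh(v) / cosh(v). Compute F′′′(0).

Divide the numerator series by the denominator series (power-series long division).
The coefficient of v^3 in the expansion is -1/3, so F′′′(0) = 3! * (-1/3) = -2.

-2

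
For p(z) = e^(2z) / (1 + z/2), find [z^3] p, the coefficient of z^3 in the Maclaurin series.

Expand each factor separately, then convolve coefficients.

17/24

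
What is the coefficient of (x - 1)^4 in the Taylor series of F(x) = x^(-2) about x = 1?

5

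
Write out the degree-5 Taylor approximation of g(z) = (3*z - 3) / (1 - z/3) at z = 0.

2*z^5/81 + 2*z^4/27 + 2*z^3/9 + 2*z^2/3 + 2*z - 3

Shift and add copies of the series according to the polynomial's terms.
[z^0] = -3;  [z^1] = 2;  [z^2] = 2/3;  [z^3] = 2/9;  [z^4] = 2/27;  [z^5] = 2/81.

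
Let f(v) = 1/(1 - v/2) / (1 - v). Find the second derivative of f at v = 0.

7/2

Take the Cauchy product of the two expansions.
The coefficient of v^2 in the expansion is 7/4, so f′′(0) = 2! * (7/4) = 7/2.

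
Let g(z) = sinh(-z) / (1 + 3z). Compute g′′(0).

6

Multiply the two series term by term and collect like powers.
The coefficient of z^2 in the expansion is 3, so g′′(0) = 2! * (3) = 6.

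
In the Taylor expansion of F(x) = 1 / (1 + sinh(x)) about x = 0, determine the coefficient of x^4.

Expand as Σ (-1)^k u^k with u equal to the inner function's series.
[x^0] = 1;  [x^1] = -1;  [x^2] = 1;  [x^3] = -7/6;  [x^4] = 4/3.

4/3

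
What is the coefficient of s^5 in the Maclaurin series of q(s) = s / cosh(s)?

Divide the numerator series by the denominator series (power-series long division).
[s^0] = 0;  [s^1] = 1;  [s^2] = 0;  [s^3] = -1/2;  [s^4] = 0;  [s^5] = 5/24.

5/24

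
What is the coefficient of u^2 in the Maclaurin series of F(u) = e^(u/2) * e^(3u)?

49/8

Multiply the two series term by term and collect like powers.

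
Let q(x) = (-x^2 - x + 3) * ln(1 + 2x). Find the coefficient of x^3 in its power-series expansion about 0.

Multiply each power in the prefactor through the base expansion.
q(0) = 0
q′(0) = 6
q′′(0) = -16
q′′′(0) = 48
The Taylor polynomial is Σ q^(k)(0)/k! · x^k.

8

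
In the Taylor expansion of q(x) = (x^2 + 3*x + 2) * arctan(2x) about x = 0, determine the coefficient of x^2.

6

Shift and add copies of the series according to the polynomial's terms.
[x^0] = 0;  [x^1] = 4;  [x^2] = 6.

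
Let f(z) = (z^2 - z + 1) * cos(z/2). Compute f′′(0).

7/4

Distribute the polynomial across the series and collect like powers.
The coefficient of z^2 in the expansion is 7/8, so f′′(0) = 2! * (7/8) = 7/4.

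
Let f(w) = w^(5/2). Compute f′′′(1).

The coefficient of (w - 1)^3 in the expansion is 5/16, so f′′′(1) = 3! * (5/16) = 15/8.

15/8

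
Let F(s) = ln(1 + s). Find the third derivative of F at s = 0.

From the series, [s^3] F = 1/3; multiply by 3! = 6 to get 2.

2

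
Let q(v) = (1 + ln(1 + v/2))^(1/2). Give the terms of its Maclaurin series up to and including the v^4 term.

Compose series: expand the inner function first, then feed it into the outer expansion.
q(0) = 1
q′(0) = 1/4
q′′(0) = -3/16
q′′′(0) = 17/64
q^(4)(0) = -143/256
Dividing each by k! gives the coefficients c_0, ..., c_4.

-143*v^4/6144 + 17*v^3/384 - 3*v^2/32 + v/4 + 1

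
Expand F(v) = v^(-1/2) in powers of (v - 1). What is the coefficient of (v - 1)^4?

[(v - 1)^0] = 1;  [(v - 1)^1] = -1/2;  [(v - 1)^2] = 3/8;  [(v - 1)^3] = -5/16;  [(v - 1)^4] = 35/128.
So c_4 = F^(4)(1)/4! = 35/128.

35/128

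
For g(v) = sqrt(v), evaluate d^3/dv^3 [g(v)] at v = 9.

1/648

From the series, [(v - 9)^3] g = 1/3888; multiply by 3! = 6 to get 1/648.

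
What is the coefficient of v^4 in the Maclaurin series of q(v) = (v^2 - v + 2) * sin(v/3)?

1/162

Shift and add copies of the series according to the polynomial's terms.
q(0) = 0
q′(0) = 2/3
q′′(0) = -2/3
q′′′(0) = 52/27
q^(4)(0) = 4/27
The Taylor polynomial is Σ q^(k)(0)/k! · v^k.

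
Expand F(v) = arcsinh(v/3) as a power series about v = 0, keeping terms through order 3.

-v^3/162 + v/3

F(0) = 0
F′(0) = 1/3
F′′(0) = 0
F′′′(0) = -1/27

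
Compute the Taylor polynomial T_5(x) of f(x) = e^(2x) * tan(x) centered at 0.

22*x^5/15 + 2*x^4 + 7*x^3/3 + 2*x^2 + x

Expand each factor separately, then convolve coefficients.
f(0) = 0
f′(0) = 1
f′′(0) = 4
f′′′(0) = 14
f^(4)(0) = 48
f^(5)(0) = 176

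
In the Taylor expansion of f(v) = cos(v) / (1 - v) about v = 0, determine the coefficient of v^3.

Multiply the numerator's expansion by the denominator's geometric series.

1/2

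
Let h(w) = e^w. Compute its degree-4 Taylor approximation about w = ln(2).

(w - ln(2))^4/12 + (w - ln(2))^3/3 + (w - ln(2))^2 + 2*(w - ln(2)) + 2

[(w - ln(2))^0] = 2;  [(w - ln(2))^1] = 2;  [(w - ln(2))^2] = 1;  [(w - ln(2))^3] = 1/3;  [(w - ln(2))^4] = 1/12.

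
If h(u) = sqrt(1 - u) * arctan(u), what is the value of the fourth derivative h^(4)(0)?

5/2

Multiply the two series term by term and collect like powers.
From the series, [u^4] h = 5/48; multiply by 4! = 24 to get 5/2.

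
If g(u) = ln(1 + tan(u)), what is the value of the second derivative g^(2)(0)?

-1

Compose series: expand the inner function first, then feed it into the outer expansion.
From the series, [u^2] g = -1/2; multiply by 2! = 2 to get -1.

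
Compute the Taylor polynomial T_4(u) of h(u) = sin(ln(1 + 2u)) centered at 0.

4*u^3/3 - 2*u^2 + 2*u

Substitute the inner expansion into the outer series and collect powers.
h(0) = 0
h′(0) = 2
h′′(0) = -4
h′′′(0) = 8
h^(4)(0) = 0
Dividing each by k! gives the coefficients c_0, ..., c_4.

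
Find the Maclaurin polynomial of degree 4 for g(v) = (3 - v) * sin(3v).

9*v^4/2 - 27*v^3/2 - 3*v^2 + 9*v

Distribute the polynomial across the series and collect like powers.
g(0) = 0
g′(0) = 9
g′′(0) = -6
g′′′(0) = -81
g^(4)(0) = 108
Then c_k = g^(k)(0)/k! gives each Taylor coefficient.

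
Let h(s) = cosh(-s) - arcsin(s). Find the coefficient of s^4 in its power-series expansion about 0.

1/24

Expand each term separately and add.
h(0) = 1
h′(0) = -1
h′′(0) = 1
h′′′(0) = -1
h^(4)(0) = 1
So c_4 = h^(4)(0)/4! = 1/24.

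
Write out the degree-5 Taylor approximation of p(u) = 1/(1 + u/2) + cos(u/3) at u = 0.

Combine the two series term by term.
p(0) = 2
p′(0) = -1/2
p′′(0) = 7/18
p′′′(0) = -3/4
p^(4)(0) = 245/162
p^(5)(0) = -15/4
Then c_k = p^(k)(0)/k! gives each Taylor coefficient.

-u^5/32 + 245*u^4/3888 - u^3/8 + 7*u^2/36 - u/2 + 2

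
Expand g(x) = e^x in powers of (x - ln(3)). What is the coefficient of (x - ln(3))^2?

3/2

g(ln(3)) = 3
g′(ln(3)) = 3
g′′(ln(3)) = 3
Then c_k = g^(k)(ln(3))/k! gives each Taylor coefficient.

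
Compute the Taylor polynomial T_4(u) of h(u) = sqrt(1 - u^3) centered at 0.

Apply the Taylor formula c_k = f^(k)(a)/k!.
h(0) = 1
h′(0) = 0
h′′(0) = 0
h′′′(0) = -3
h^(4)(0) = 0

1 - u^3/2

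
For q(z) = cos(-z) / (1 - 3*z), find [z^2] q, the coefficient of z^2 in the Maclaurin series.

17/2

Expand 1/(denominator) as a geometric series and multiply by the numerator's series.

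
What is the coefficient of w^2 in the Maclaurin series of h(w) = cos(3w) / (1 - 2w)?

Expand each factor separately, then convolve coefficients.
So c_2 = h′′(0)/2! = -1/2.

-1/2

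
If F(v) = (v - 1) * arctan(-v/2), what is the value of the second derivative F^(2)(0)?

-1

Shift and add copies of the series according to the polynomial's terms.
The coefficient of v^2 in the expansion is -1/2, so F′′(0) = 2! * (-1/2) = -1.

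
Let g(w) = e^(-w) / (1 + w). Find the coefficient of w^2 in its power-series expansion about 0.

5/2

Expand each factor separately, then convolve coefficients.
g(0) = 1
g′(0) = -2
g′′(0) = 5
Then c_k = g^(k)(0)/k! gives each Taylor coefficient.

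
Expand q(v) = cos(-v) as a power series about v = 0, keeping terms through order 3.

1 - v^2/2

Apply the Taylor formula c_k = f^(k)(a)/k!.
[v^0] = 1;  [v^1] = 0;  [v^2] = -1/2;  [v^3] = 0.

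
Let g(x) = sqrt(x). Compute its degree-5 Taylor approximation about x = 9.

7*(x - 9)^5/5038848 - 5*(x - 9)^4/279936 + (x - 9)^3/3888 - (x - 9)^2/216 + (x - 9)/6 + 3

g(9) = 3
g′(9) = 1/6
g′′(9) = -1/108
g′′′(9) = 1/648
g^(4)(9) = -5/11664
g^(5)(9) = 35/209952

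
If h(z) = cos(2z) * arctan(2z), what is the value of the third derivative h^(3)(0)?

-40

Write out both Maclaurin series and multiply, keeping only the needed powers.
The coefficient of z^3 in the expansion is -20/3, so h′′′(0) = 3! * (-20/3) = -40.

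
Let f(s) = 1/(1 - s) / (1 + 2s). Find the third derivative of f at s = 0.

Take the Cauchy product of the two expansions.
The coefficient of s^3 in the expansion is -5, so f′′′(0) = 3! * (-5) = -30.

-30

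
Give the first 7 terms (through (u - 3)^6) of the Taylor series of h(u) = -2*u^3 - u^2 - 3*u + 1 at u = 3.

h(3) = -71
h′(3) = -63
h′′(3) = -38
h′′′(3) = -12
h^(4)(3) = 0
h^(5)(3) = 0
h^(6)(3) = 0
The Taylor polynomial is Σ h^(k)(3)/k! · (u - 3)^k.

-2*(u - 3)^3 - 19*(u - 3)^2 - 63*(u - 3) - 71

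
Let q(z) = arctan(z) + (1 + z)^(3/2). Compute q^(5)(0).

723/32

Add the two expansions coefficient-wise.
From the series, [z^5] q = 241/1280; multiply by 5! = 120 to get 723/32.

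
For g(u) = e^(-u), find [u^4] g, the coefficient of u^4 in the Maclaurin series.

1/24

Apply the Taylor formula c_k = f^(k)(a)/k!.
g(0) = 1
g′(0) = -1
g′′(0) = 1
g′′′(0) = -1
g^(4)(0) = 1
So c_4 = g^(4)(0)/4! = 1/24.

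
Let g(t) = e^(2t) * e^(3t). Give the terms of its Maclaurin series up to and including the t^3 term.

125*t^3/6 + 25*t^2/2 + 5*t + 1

Expand each factor separately, then convolve coefficients.
g(0) = 1
g′(0) = 5
g′′(0) = 25
g′′′(0) = 125
The Taylor polynomial is Σ g^(k)(0)/k! · t^k.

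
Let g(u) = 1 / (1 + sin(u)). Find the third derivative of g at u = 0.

Write 1/(1+u) = 1 - u + u^2 - u^3 + ... and substitute the series for u.
The coefficient of u^3 in the expansion is -5/6, so g′′′(0) = 3! * (-5/6) = -5.

-5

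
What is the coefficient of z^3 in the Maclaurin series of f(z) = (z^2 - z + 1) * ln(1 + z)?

Shift and add copies of the series according to the polynomial's terms.
f(0) = 0
f′(0) = 1
f′′(0) = -3
f′′′(0) = 11
The Taylor polynomial is Σ f^(k)(0)/k! · z^k.

11/6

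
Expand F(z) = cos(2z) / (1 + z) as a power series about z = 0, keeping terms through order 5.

Expand each factor separately, then convolve coefficients.
F(0) = 1
F′(0) = -1
F′′(0) = -2
F′′′(0) = 6
F^(4)(0) = -8
F^(5)(0) = 40

z^5/3 - z^4/3 + z^3 - z^2 - z + 1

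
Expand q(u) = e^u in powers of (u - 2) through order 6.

[(u - 2)^0] = e^(2);  [(u - 2)^1] = e^(2);  [(u - 2)^2] = e^(2)/2;  [(u - 2)^3] = e^(2)/6;  [(u - 2)^4] = e^(2)/24;  [(u - 2)^5] = e^(2)/120;  [(u - 2)^6] = e^(2)/720.

(u - 2)^6*e^(2)/720 + (u - 2)^5*e^(2)/120 + (u - 2)^4*e^(2)/24 + (u - 2)^3*e^(2)/6 + (u - 2)^2*e^(2)/2 + (u - 2)*e^(2) + e^(2)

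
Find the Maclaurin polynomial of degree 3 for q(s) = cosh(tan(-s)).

s^2/2 + 1

Substitute the inner expansion into the outer series and collect powers.
q(0) = 1
q′(0) = 0
q′′(0) = 1
q′′′(0) = 0
Then c_k = q^(k)(0)/k! gives each Taylor coefficient.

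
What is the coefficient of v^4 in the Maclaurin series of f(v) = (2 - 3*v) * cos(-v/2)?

Shift and add copies of the series according to the polynomial's terms.

1/192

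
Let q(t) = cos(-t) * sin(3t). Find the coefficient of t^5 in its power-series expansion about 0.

22/5

Expand each factor separately, then convolve coefficients.
So c_5 = q^(5)(0)/5! = 22/5.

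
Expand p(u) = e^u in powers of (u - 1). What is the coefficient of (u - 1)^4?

p(1) = e
p′(1) = e
p′′(1) = e
p′′′(1) = e
p^(4)(1) = e
So c_4 = p^(4)(1)/4! = e/24.

e/24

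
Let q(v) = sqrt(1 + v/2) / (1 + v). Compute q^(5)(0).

-86955/1024

Write out both Maclaurin series and multiply, keeping only the needed powers.
From the series, [v^5] q = -5797/8192; multiply by 5! = 120 to get -86955/1024.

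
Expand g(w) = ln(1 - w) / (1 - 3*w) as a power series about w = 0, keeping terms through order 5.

Multiply the numerator's expansion by the denominator's geometric series.
g(0) = 0
g′(0) = -1
g′′(0) = -7
g′′′(0) = -65
g^(4)(0) = -786
g^(5)(0) = -11814
The Taylor polynomial is Σ g^(k)(0)/k! · w^k.

-1969*w^5/20 - 131*w^4/4 - 65*w^3/6 - 7*w^2/2 - w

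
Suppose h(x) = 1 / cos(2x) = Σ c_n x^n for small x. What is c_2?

2

Divide the numerator series by the denominator series (power-series long division).
h(0) = 1
h′(0) = 0
h′′(0) = 4
So c_2 = h′′(0)/2! = 2.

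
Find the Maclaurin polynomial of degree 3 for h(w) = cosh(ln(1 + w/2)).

-w^3/16 + w^2/8 + 1

Let u equal the inner series; expand the outer function in u and truncate.
[w^0] = 1;  [w^1] = 0;  [w^2] = 1/8;  [w^3] = -1/16.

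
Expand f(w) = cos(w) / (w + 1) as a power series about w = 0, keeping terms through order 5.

-13*w^5/24 + 13*w^4/24 - w^3/2 + w^2/2 - w + 1

Multiply the numerator's expansion by the denominator's geometric series.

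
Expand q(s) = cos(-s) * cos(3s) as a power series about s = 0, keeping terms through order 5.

17*s^4/3 - 5*s^2 + 1

Multiply the two series term by term and collect like powers.
q(0) = 1
q′(0) = 0
q′′(0) = -10
q′′′(0) = 0
q^(4)(0) = 136
q^(5)(0) = 0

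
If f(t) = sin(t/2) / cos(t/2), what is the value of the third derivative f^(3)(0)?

Invert the denominator's series and multiply.
From the series, [t^3] f = 1/24; multiply by 3! = 6 to get 1/4.

1/4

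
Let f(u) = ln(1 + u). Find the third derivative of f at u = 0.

Differentiate repeatedly and evaluate at the center.
The coefficient of u^3 in the expansion is 1/3, so f′′′(0) = 3! * (1/3) = 2.

2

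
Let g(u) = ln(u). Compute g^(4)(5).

Compute the successive derivatives at the expansion point and divide by k!.
The coefficient of (u - 5)^4 in the expansion is -1/2500, so g^(4)(5) = 4! * (-1/2500) = -6/625.

-6/625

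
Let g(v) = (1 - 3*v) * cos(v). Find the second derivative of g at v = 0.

-1

Shift and add copies of the series according to the polynomial's terms.
The coefficient of v^2 in the expansion is -1/2, so g′′(0) = 2! * (-1/2) = -1.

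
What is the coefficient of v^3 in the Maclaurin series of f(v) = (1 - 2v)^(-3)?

Apply the Taylor formula c_k = f^(k)(a)/k!.
f(0) = 1
f′(0) = 6
f′′(0) = 48
f′′′(0) = 480
So c_3 = f′′′(0)/3! = 80.

80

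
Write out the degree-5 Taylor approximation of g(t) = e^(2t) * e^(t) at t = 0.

81*t^5/40 + 27*t^4/8 + 9*t^3/2 + 9*t^2/2 + 3*t + 1

Write out both Maclaurin series and multiply, keeping only the needed powers.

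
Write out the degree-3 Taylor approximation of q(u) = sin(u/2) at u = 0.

-u^3/48 + u/2

Use the known series and substitute for the argument.
[u^0] = 0;  [u^1] = 1/2;  [u^2] = 0;  [u^3] = -1/48.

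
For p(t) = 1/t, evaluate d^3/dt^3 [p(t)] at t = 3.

From the series, [(t - 3)^3] p = -1/81; multiply by 3! = 6 to get -2/27.

-2/27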